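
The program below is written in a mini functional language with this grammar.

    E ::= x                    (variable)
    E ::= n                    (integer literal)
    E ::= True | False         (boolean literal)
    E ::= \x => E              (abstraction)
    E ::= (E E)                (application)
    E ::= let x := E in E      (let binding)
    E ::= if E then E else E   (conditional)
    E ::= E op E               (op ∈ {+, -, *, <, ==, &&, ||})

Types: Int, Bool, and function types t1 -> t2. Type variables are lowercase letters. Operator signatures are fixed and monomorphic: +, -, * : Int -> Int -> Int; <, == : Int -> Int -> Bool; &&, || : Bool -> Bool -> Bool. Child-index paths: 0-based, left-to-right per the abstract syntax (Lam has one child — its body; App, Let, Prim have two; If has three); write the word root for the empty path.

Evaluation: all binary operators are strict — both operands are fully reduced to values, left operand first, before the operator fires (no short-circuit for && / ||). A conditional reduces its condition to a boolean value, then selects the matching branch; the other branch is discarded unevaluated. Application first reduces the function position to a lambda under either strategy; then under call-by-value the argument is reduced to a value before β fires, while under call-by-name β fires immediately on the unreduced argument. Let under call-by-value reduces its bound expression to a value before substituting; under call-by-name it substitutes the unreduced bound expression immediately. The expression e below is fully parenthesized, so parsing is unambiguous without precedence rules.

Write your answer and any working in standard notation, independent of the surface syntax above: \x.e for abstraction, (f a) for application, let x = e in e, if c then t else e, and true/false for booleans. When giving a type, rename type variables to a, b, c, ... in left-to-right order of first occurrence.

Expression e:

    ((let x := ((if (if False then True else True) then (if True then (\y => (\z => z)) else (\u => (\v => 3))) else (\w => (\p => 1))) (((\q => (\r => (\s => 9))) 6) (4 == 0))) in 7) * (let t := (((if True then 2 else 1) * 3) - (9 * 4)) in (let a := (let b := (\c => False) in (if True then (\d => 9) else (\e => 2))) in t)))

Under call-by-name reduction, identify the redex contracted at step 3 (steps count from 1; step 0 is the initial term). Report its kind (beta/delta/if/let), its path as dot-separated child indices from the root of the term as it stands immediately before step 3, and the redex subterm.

Answer: let at 1 : (let a = (let b = (\c.false) in (if true then (\d.9) else (\e.2))) in (((if true then 2 else 1) * 3) - (9 * 4)))

Trace:
step 0: ((let x = ((if (if false then true else true) then (if true then (\y.(\z.z)) else (\u.(\v.3))) else (\w.(\p.1))) (((\q.(\r.(\s.9))) 6) (4 == 0))) in 7) * (let t = (((if true then 2 else 1) * 3) - (9 * 4)) in (let a = (let b = (\c.false) in (if true then (\d.9) else (\e.2))) in t)))
step 1: [let@0] (7 * (let t = (((if true then 2 else 1) * 3) - (9 * 4)) in (let a = (let b = (\c.false) in (if true then (\d.9) else (\e.2))) in t)))
step 2: [let@1] (7 * (let a = (let b = (\c.false) in (if true then (\d.9) else (\e.2))) in (((if true then 2 else 1) * 3) - (9 * 4))))
step 3: [let@1] (7 * (((if true then 2 else 1) * 3) - (9 * 4)))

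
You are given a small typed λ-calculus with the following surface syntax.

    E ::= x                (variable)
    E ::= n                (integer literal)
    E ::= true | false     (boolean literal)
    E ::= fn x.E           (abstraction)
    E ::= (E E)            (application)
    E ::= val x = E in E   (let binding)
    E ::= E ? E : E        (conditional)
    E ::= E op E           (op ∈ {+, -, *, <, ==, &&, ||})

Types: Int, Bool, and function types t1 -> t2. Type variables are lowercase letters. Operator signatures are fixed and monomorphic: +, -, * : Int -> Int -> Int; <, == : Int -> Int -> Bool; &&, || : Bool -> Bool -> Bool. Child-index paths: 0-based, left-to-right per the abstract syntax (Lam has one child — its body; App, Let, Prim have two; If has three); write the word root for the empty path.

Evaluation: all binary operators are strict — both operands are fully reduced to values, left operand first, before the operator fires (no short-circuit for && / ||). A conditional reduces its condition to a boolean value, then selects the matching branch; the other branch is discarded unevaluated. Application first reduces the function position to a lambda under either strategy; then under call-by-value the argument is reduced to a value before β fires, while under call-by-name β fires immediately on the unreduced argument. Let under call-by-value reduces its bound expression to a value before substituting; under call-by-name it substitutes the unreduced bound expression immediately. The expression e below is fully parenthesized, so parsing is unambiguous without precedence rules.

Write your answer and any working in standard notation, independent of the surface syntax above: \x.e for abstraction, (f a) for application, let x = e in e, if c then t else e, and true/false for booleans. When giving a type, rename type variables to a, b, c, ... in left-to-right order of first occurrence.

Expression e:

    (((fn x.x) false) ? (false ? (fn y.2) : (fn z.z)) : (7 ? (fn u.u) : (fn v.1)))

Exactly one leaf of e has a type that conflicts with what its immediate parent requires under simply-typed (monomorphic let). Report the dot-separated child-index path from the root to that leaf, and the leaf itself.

Trace:
x : a
\x._ : a -> a
  unify a -> a ~ Bool -> b
  unify a ~ Bool
  unify Bool ~ b
_ _ : Bool
  unify Bool ~ Bool
  unify Bool ~ Bool
\y._ : c -> Int
z : d
\z._ : d -> d
  unify c -> Int ~ d -> d
  unify c ~ d
  unify Int ~ d
  unify Int ~ Bool
  FAIL: mismatch Int ~ Bool

Answer: 2.0 : 7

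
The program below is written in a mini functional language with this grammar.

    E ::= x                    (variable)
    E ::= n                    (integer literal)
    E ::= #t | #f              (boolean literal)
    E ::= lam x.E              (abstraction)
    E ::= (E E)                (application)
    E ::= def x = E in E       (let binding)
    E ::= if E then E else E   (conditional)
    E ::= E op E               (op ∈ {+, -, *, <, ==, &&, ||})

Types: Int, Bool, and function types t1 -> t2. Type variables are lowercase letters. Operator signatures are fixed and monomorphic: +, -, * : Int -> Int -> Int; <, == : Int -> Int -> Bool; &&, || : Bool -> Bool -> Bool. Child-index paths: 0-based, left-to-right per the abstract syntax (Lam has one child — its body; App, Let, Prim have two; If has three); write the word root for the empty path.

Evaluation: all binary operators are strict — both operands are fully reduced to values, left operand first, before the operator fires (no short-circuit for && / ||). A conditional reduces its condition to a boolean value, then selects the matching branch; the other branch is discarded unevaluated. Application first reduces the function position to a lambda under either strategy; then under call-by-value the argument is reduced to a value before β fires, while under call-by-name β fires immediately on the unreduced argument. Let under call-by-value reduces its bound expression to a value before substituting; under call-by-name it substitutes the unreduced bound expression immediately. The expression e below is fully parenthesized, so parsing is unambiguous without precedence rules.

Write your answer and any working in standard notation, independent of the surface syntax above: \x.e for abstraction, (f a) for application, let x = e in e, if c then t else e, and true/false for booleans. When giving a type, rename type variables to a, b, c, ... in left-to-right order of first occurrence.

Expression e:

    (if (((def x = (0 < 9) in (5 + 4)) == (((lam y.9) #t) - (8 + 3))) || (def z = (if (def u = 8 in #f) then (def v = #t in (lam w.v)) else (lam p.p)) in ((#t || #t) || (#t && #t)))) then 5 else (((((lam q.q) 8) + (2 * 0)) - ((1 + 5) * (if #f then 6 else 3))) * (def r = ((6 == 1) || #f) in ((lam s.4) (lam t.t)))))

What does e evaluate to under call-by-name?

Answer: 5

Working:
step 0: (if (((let x = (0 < 9) in (5 + 4)) == (((\y.9) true) - (8 + 3))) || (let z = (if (let u = 8 in false) then (let v = true in (\w.v)) else (\p.p)) in ((true || true) || (true && true)))) then 5 else (((((\q.q) 8) + (2 * 0)) - ((1 + 5) * (if false then 6 else 3))) * (let r = ((6 == 1) || false) in ((\s.4) (\t.t)))))
step 1: [let@0.0.0] (if (((5 + 4) == (((\y.9) true) - (8 + 3))) || (let z = (if (let u = 8 in false) then (let v = true in (\w.v)) else (\p.p)) in ((true || true) || (true && true)))) then 5 else (((((\q.q) 8) + (2 * 0)) - ((1 + 5) * (if false then 6 else 3))) * (let r = ((6 == 1) || false) in ((\s.4) (\t.t)))))
step 2: [delta@0.0.0] (if ((9 == (((\y.9) true) - (8 + 3))) || (let z = (if (let u = 8 in false) then (let v = true in (\w.v)) else (\p.p)) in ((true || true) || (true && true)))) then 5 else (((((\q.q) 8) + (2 * 0)) - ((1 + 5) * (if false then 6 else 3))) * (let r = ((6 == 1) || false) in ((\s.4) (\t.t)))))
step 3: [beta@0.0.1.0] (if ((9 == (9 - (8 + 3))) || (let z = (if (let u = 8 in false) then (let v = true in (\w.v)) else (\p.p)) in ((true || true) || (true && true)))) then 5 else (((((\q.q) 8) + (2 * 0)) - ((1 + 5) * (if false then 6 else 3))) * (let r = ((6 == 1) || false) in ((\s.4) (\t.t)))))
step 4: [delta@0.0.1.1] (if ((9 == (9 - 11)) || (let z = (if (let u = 8 in false) then (let v = true in (\w.v)) else (\p.p)) in ((true || true) || (true && true)))) then 5 else (((((\q.q) 8) + (2 * 0)) - ((1 + 5) * (if false then 6 else 3))) * (let r = ((6 == 1) || false) in ((\s.4) (\t.t)))))
step 5: [delta@0.0.1] (if ((9 == -2) || (let z = (if (let u = 8 in false) then (let v = true in (\w.v)) else (\p.p)) in ((true || true) || (true && true)))) then 5 else (((((\q.q) 8) + (2 * 0)) - ((1 + 5) * (if false then 6 else 3))) * (let r = ((6 == 1) || false) in ((\s.4) (\t.t)))))
step 6: [delta@0.0] (if (false || (let z = (if (let u = 8 in false) then (let v = true in (\w.v)) else (\p.p)) in ((true || true) || (true && true)))) then 5 else (((((\q.q) 8) + (2 * 0)) - ((1 + 5) * (if false then 6 else 3))) * (let r = ((6 == 1) || false) in ((\s.4) (\t.t)))))
step 7: [let@0.1] (if (false || ((true || true) || (true && true))) then 5 else (((((\q.q) 8) + (2 * 0)) - ((1 + 5) * (if false then 6 else 3))) * (let r = ((6 == 1) || false) in ((\s.4) (\t.t)))))
step 8: [delta@0.1.0] (if (false || (true || (true && true))) then 5 else (((((\q.q) 8) + (2 * 0)) - ((1 + 5) * (if false then 6 else 3))) * (let r = ((6 == 1) || false) in ((\s.4) (\t.t)))))
step 9: [delta@0.1.1] (if (false || (true || true)) then 5 else (((((\q.q) 8) + (2 * 0)) - ((1 + 5) * (if false then 6 else 3))) * (let r = ((6 == 1) || false) in ((\s.4) (\t.t)))))
step 10: [delta@0.1] (if (false || true) then 5 else (((((\q.q) 8) + (2 * 0)) - ((1 + 5) * (if false then 6 else 3))) * (let r = ((6 == 1) || false) in ((\s.4) (\t.t)))))
step 11: [delta@0] (if true then 5 else (((((\q.q) 8) + (2 * 0)) - ((1 + 5) * (if false then 6 else 3))) * (let r = ((6 == 1) || false) in ((\s.4) (\t.t)))))
step 12: [if@root] 5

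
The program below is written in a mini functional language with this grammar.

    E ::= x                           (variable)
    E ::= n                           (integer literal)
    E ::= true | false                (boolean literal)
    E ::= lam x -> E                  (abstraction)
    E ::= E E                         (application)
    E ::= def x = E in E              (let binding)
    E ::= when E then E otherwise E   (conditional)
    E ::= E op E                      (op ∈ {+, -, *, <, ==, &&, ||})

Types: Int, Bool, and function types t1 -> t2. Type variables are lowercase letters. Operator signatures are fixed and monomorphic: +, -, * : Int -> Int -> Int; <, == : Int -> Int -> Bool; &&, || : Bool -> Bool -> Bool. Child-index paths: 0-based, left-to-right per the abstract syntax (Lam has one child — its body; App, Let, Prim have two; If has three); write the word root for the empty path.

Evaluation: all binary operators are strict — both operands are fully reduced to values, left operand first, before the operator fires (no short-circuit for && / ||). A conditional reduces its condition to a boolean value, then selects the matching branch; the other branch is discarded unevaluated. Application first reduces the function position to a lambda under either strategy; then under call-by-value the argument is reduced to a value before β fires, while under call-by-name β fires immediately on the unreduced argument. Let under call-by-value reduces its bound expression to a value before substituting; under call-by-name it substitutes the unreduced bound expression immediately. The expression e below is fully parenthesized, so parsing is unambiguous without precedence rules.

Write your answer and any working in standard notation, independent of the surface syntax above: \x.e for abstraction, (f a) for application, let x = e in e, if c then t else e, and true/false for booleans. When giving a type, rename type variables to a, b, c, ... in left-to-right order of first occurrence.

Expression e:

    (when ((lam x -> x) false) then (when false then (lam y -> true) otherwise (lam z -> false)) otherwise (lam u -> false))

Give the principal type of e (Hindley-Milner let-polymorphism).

Answer: a -> Bool

Trace:
x : a
\x._ : a -> a
  unify a -> a ~ Bool -> b
  unify a ~ Bool
  unify Bool ~ b
_ _ : Bool
  unify Bool ~ Bool
  unify Bool ~ Bool
\y._ : c -> Bool
\z._ : d -> Bool
  unify c -> Bool ~ d -> Bool
  unify c ~ d
  unify Bool ~ Bool
\u._ : e -> Bool
  unify d -> Bool ~ e -> Bool
  unify d ~ e
  unify Bool ~ Bool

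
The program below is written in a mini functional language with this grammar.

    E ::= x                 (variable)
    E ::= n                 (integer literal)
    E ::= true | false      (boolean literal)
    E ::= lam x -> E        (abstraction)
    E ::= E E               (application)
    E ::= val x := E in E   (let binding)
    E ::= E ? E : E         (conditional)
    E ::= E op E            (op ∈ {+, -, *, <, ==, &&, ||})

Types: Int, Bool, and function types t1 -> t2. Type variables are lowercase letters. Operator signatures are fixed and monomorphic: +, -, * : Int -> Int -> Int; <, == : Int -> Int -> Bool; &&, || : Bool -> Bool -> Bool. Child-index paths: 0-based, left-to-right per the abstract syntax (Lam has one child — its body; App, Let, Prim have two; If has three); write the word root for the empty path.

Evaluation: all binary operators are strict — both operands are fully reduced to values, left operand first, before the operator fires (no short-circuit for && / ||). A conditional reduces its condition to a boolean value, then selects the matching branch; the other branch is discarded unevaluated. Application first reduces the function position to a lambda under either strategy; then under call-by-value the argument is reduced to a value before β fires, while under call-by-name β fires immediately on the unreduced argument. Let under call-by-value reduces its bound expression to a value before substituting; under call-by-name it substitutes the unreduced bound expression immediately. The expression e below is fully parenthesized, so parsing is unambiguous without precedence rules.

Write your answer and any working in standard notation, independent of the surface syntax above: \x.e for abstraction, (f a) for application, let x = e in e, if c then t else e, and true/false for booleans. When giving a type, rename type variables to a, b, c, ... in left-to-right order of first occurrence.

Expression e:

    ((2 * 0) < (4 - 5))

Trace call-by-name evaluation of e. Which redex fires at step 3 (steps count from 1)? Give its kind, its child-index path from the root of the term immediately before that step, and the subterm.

Working:
step 0: ((2 * 0) < (4 - 5))
step 1: [delta@0] (0 < (4 - 5))
step 2: [delta@1] (0 < -1)
step 3: [delta@root] false

Answer: delta at root : (0 < -1)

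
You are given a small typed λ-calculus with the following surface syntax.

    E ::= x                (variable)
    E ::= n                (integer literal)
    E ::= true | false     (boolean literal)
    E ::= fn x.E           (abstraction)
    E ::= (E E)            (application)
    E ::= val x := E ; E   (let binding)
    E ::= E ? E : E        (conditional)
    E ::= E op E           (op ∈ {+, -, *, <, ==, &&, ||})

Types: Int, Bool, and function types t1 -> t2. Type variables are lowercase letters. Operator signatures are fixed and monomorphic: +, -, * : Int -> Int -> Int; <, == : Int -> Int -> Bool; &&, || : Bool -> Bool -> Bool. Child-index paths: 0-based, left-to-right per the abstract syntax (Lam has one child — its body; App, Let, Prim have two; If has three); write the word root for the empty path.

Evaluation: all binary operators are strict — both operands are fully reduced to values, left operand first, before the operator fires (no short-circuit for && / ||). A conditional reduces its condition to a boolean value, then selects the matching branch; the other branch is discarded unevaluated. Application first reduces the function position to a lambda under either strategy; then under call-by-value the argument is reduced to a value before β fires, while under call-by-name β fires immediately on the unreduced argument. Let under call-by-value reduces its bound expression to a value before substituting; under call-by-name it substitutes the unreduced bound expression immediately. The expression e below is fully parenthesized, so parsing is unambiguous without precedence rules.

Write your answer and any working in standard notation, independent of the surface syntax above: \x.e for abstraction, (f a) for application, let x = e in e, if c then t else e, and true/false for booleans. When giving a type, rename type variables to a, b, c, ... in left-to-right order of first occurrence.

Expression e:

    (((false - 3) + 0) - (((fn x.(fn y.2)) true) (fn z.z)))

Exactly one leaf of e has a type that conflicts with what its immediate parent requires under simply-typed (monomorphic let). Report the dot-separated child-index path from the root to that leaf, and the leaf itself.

Answer: 0.0.0 : false

Working:
  unify Bool ~ Int
  FAIL: mismatch Bool ~ Int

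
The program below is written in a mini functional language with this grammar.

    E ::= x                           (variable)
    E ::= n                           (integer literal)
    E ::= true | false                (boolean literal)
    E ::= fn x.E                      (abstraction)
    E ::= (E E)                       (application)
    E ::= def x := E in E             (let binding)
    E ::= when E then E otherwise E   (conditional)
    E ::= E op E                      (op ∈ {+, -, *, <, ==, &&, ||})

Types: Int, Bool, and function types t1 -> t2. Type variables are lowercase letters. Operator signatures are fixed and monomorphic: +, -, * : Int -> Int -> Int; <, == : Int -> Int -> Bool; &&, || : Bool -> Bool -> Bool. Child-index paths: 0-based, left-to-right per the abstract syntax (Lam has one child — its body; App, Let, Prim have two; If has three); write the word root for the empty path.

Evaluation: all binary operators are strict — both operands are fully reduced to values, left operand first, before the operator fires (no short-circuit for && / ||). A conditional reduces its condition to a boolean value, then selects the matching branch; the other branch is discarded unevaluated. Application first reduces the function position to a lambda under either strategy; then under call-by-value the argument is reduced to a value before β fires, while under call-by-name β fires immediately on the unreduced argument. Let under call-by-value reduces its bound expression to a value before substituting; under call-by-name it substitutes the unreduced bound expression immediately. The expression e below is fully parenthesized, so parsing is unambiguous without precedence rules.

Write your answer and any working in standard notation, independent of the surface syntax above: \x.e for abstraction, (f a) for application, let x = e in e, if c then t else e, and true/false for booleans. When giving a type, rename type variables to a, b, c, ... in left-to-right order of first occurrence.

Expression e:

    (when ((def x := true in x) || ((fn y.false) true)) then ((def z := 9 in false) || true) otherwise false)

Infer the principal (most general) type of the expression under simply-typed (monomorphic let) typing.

Trace:
let x : Bool
x : Bool
  unify Bool ~ Bool
\y._ : a -> Bool
  unify a -> Bool ~ Bool -> b
  unify a ~ Bool
  unify Bool ~ b
_ _ : Bool
  unify Bool ~ Bool
  unify Bool ~ Bool
let z : Int
  unify Bool ~ Bool
  unify Bool ~ Bool
  unify Bool ~ Bool

Answer: Bool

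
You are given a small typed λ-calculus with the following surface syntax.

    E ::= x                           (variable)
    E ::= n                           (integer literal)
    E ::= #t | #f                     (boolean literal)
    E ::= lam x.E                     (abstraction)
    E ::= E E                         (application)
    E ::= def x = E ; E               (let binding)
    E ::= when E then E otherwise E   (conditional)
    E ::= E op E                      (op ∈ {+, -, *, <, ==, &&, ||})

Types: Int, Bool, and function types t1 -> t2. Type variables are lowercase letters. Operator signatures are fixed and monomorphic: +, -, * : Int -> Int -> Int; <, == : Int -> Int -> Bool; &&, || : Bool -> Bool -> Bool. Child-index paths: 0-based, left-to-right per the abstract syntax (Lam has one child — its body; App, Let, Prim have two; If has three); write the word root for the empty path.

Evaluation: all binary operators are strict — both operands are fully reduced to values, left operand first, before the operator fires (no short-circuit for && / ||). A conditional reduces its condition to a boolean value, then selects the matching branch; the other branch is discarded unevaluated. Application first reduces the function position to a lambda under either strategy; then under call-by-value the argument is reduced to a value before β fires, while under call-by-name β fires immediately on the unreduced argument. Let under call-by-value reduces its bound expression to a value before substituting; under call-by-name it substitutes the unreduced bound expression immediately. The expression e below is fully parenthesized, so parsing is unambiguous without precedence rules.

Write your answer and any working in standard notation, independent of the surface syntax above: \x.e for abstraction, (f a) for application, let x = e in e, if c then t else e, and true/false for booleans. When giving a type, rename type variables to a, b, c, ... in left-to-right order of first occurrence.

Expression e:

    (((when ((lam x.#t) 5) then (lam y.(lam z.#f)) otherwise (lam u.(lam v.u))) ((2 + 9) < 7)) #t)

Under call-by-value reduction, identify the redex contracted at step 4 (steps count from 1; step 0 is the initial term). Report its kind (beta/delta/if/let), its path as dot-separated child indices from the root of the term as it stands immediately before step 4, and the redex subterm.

Trace:
step 0: (((if ((\x.true) 5) then (\y.(\z.false)) else (\u.(\v.u))) ((2 + 9) < 7)) true)
step 1: [beta@0.0.0] (((if true then (\y.(\z.false)) else (\u.(\v.u))) ((2 + 9) < 7)) true)
step 2: [if@0.0] (((\y.(\z.false)) ((2 + 9) < 7)) true)
step 3: [delta@0.1.0] (((\y.(\z.false)) (11 < 7)) true)
step 4: [delta@0.1] (((\y.(\z.false)) false) true)

Answer: delta at 0.1 : (11 < 7)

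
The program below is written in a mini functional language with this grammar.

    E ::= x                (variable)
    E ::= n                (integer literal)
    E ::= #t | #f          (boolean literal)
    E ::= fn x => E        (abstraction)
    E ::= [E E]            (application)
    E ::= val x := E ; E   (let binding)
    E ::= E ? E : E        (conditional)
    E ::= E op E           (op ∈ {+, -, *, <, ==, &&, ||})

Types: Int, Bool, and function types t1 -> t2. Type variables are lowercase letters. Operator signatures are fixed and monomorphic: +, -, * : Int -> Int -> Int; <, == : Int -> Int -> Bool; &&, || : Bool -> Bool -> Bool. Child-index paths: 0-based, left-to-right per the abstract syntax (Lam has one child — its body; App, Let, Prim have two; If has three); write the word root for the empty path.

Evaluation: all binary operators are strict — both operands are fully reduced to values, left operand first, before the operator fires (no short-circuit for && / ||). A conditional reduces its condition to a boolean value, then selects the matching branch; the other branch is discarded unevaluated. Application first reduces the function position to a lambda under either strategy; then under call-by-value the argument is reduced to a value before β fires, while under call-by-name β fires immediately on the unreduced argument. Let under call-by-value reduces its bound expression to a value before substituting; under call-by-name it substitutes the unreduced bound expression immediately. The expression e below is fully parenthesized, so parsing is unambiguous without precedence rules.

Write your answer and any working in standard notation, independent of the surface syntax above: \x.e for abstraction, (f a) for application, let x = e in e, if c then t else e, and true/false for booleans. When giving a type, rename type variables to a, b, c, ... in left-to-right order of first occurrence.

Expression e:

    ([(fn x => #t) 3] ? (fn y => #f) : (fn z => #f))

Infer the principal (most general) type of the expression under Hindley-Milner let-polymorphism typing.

Answer: a -> Bool

Derivation:
\x._ : a -> Bool
  unify a -> Bool ~ Int -> b
  unify a ~ Int
  unify Bool ~ b
_ _ : Bool
  unify Bool ~ Bool
\y._ : c -> Bool
\z._ : d -> Bool
  unify c -> Bool ~ d -> Bool
  unify c ~ d
  unify Bool ~ Bool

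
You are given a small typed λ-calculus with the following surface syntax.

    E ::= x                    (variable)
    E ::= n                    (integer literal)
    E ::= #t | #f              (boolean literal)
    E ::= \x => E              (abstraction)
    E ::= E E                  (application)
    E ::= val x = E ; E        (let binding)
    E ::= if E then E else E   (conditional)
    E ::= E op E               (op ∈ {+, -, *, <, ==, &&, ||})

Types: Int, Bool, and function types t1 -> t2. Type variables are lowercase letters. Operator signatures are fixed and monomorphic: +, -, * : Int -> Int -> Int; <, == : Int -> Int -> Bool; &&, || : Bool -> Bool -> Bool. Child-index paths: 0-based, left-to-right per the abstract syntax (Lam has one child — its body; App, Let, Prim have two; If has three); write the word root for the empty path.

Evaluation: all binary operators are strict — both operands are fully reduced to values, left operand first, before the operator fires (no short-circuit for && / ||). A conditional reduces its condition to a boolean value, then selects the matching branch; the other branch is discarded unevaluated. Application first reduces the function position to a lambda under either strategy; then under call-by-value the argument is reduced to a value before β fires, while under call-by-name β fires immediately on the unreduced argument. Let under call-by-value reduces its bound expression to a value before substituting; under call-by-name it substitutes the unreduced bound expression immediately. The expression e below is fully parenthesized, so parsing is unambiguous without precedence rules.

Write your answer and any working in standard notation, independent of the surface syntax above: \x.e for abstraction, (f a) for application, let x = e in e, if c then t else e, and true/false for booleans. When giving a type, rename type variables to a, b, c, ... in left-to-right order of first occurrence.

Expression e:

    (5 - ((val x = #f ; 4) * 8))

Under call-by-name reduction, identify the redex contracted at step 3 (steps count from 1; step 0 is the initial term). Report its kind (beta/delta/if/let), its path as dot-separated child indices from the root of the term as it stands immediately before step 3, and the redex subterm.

Derivation:
step 0: (5 - ((let x = false in 4) * 8))
step 1: [let@1.0] (5 - (4 * 8))
step 2: [delta@1] (5 - 32)
step 3: [delta@root] -27

Answer: delta at root : (5 - 32)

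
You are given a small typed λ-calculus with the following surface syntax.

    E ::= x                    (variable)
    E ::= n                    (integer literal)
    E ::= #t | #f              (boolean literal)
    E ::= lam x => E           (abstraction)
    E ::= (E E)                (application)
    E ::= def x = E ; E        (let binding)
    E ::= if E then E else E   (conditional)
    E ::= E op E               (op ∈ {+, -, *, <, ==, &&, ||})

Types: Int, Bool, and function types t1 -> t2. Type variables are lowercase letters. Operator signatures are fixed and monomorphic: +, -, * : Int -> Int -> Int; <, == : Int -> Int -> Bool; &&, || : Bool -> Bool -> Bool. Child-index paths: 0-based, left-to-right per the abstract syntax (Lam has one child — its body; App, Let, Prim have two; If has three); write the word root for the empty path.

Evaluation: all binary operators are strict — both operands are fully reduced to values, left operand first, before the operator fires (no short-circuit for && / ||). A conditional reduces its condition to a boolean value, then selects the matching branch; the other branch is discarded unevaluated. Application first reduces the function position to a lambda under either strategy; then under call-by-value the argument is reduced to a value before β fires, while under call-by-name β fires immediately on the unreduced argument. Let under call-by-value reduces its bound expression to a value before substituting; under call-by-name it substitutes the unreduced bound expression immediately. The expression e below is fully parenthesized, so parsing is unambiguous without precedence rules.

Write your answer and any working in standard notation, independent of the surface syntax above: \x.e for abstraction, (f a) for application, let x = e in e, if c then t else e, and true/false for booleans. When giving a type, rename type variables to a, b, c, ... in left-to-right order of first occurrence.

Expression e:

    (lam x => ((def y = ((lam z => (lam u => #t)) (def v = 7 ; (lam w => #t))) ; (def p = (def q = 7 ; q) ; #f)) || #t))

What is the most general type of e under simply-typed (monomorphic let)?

Derivation:
\u._ : c -> Bool
\z._ : b -> c -> Bool
let v : Int
\w._ : d -> Bool
  unify b -> c -> Bool ~ (d -> Bool) -> e
  unify b ~ d -> Bool
  unify c -> Bool ~ e
_ _ : c -> Bool
let y : c -> Bool
let q : Int
q : Int
let p : Int
  unify Bool ~ Bool
  unify Bool ~ Bool
\x._ : a -> Bool

Answer: a -> Bool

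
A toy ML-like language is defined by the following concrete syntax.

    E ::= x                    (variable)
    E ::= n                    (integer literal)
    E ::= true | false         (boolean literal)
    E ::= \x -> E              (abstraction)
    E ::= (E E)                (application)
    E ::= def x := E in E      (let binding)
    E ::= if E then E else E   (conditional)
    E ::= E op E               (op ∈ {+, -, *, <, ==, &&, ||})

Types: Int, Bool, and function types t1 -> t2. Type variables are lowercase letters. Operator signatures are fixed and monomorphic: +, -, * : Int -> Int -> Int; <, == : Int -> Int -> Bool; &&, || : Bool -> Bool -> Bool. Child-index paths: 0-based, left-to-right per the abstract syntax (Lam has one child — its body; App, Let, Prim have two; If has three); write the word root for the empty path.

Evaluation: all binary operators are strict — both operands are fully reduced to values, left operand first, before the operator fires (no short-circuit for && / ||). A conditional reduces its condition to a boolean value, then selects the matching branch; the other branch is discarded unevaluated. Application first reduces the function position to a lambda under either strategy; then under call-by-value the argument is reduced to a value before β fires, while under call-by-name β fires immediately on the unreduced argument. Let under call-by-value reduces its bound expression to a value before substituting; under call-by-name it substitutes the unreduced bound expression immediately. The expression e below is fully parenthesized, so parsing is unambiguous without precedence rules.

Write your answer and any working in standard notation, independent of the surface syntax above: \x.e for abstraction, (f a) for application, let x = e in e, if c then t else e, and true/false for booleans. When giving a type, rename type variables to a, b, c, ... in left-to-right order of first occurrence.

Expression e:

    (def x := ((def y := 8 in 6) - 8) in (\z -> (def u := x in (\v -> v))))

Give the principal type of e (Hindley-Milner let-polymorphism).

Derivation:
let y : Int
  unify Int ~ Int
  unify Int ~ Int
let x : Int
x : Int
let u : Int
v : b
\v._ : b -> b
\z._ : a -> b -> b

Answer: a -> b -> b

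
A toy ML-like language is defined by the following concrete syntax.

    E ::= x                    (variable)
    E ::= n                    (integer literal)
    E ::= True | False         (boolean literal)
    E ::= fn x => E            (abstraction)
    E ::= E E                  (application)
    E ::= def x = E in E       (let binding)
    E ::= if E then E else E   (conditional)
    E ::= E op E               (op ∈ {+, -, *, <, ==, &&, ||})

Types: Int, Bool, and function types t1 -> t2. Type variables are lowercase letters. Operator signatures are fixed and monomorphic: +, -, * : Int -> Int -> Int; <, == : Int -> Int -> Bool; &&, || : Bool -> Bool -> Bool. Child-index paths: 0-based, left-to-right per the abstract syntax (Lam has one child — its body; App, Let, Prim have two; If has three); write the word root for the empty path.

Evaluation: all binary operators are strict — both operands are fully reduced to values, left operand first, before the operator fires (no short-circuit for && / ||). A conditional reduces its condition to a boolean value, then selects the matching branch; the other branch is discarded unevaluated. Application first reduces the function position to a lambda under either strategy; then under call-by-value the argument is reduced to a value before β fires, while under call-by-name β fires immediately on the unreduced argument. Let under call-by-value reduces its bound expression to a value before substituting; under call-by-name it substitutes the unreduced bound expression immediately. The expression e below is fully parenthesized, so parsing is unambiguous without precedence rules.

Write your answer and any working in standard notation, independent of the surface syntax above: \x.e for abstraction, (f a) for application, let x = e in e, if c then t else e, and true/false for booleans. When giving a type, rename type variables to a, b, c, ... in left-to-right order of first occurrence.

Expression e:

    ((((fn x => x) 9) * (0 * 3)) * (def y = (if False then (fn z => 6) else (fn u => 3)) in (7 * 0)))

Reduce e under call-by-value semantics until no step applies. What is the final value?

Trace:
step 0: ((((\x.x) 9) * (0 * 3)) * (let y = (if false then (\z.6) else (\u.3)) in (7 * 0)))
step 1: [beta@0.0] ((9 * (0 * 3)) * (let y = (if false then (\z.6) else (\u.3)) in (7 * 0)))
step 2: [delta@0.1] ((9 * 0) * (let y = (if false then (\z.6) else (\u.3)) in (7 * 0)))
step 3: [delta@0] (0 * (let y = (if false then (\z.6) else (\u.3)) in (7 * 0)))
step 4: [if@1.0] (0 * (let y = (\u.3) in (7 * 0)))
step 5: [let@1] (0 * (7 * 0))
step 6: [delta@1] (0 * 0)
step 7: [delta@root] 0

Answer: 0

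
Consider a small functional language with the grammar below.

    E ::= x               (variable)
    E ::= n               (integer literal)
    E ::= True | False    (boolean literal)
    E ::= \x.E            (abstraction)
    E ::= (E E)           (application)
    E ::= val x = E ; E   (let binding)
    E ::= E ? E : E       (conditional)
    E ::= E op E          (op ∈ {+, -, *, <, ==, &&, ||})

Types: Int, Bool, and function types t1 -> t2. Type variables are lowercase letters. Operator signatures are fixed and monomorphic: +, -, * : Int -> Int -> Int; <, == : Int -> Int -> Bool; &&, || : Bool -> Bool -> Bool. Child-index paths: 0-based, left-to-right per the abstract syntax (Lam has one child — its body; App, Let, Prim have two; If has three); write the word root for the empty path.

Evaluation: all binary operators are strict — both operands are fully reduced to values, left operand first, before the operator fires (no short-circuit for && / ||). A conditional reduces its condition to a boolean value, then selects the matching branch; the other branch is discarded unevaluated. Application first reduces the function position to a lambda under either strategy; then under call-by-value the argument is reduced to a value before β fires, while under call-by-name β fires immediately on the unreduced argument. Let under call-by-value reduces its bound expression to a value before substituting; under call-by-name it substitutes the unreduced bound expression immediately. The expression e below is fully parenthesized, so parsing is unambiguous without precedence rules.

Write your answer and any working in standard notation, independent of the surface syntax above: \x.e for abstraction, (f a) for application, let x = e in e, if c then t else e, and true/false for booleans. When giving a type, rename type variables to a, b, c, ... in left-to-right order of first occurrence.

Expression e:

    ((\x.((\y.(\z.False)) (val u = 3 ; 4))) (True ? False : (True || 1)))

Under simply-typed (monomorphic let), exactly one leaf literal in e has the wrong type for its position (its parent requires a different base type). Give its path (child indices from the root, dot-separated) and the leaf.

Answer: 1.2.1 : 1

Derivation:
\z._ : c -> Bool
\y._ : b -> c -> Bool
let u : Int
  unify b -> c -> Bool ~ Int -> d
  unify b ~ Int
  unify c -> Bool ~ d
_ _ : c -> Bool
\x._ : a -> c -> Bool
  unify Bool ~ Bool
  unify Bool ~ Bool
  unify Int ~ Bool
  FAIL: mismatch Int ~ Bool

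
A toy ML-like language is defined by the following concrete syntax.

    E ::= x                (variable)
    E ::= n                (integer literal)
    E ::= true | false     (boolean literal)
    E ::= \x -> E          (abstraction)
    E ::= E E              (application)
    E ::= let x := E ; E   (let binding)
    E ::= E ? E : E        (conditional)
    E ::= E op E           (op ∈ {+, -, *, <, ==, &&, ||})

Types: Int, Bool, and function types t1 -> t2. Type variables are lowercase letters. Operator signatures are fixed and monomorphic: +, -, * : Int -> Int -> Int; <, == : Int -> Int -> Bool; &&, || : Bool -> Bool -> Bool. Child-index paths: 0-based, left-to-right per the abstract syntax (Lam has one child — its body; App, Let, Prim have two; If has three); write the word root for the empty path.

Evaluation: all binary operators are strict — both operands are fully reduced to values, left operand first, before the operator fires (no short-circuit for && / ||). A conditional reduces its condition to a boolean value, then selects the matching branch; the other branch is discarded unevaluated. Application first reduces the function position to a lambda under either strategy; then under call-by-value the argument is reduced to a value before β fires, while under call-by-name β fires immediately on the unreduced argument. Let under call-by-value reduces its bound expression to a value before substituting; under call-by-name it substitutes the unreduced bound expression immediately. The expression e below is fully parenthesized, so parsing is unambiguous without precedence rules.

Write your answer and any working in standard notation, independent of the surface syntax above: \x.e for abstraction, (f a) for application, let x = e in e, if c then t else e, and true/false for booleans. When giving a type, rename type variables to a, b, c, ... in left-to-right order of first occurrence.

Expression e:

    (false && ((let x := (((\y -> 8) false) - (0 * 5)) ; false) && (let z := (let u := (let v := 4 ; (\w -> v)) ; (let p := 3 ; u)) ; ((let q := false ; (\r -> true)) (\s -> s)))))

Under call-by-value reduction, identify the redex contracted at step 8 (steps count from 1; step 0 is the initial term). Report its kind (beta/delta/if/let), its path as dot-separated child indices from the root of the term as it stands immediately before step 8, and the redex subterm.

Trace:
step 0: (false && ((let x = (((\y.8) false) - (0 * 5)) in false) && (let z = (let u = (let v = 4 in (\w.v)) in (let p = 3 in u)) in ((let q = false in (\r.true)) (\s.s)))))
step 1: [beta@1.0.0.0] (false && ((let x = (8 - (0 * 5)) in false) && (let z = (let u = (let v = 4 in (\w.v)) in (let p = 3 in u)) in ((let q = false in (\r.true)) (\s.s)))))
step 2: [delta@1.0.0.1] (false && ((let x = (8 - 0) in false) && (let z = (let u = (let v = 4 in (\w.v)) in (let p = 3 in u)) in ((let q = false in (\r.true)) (\s.s)))))
step 3: [delta@1.0.0] (false && ((let x = 8 in false) && (let z = (let u = (let v = 4 in (\w.v)) in (let p = 3 in u)) in ((let q = false in (\r.true)) (\s.s)))))
step 4: [let@1.0] (false && (false && (let z = (let u = (let v = 4 in (\w.v)) in (let p = 3 in u)) in ((let q = false in (\r.true)) (\s.s)))))
step 5: [let@1.1.0.0] (false && (false && (let z = (let u = (\w.4) in (let p = 3 in u)) in ((let q = false in (\r.true)) (\s.s)))))
step 6: [let@1.1.0] (false && (false && (let z = (let p = 3 in (\w.4)) in ((let q = false in (\r.true)) (\s.s)))))
step 7: [let@1.1.0] (false && (false && (let z = (\w.4) in ((let q = false in (\r.true)) (\s.s)))))
step 8: [let@1.1] (false && (false && ((let q = false in (\r.true)) (\s.s))))

Answer: let at 1.1 : (let z = (\w.4) in ((let q = false in (\r.true)) (\s.s)))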